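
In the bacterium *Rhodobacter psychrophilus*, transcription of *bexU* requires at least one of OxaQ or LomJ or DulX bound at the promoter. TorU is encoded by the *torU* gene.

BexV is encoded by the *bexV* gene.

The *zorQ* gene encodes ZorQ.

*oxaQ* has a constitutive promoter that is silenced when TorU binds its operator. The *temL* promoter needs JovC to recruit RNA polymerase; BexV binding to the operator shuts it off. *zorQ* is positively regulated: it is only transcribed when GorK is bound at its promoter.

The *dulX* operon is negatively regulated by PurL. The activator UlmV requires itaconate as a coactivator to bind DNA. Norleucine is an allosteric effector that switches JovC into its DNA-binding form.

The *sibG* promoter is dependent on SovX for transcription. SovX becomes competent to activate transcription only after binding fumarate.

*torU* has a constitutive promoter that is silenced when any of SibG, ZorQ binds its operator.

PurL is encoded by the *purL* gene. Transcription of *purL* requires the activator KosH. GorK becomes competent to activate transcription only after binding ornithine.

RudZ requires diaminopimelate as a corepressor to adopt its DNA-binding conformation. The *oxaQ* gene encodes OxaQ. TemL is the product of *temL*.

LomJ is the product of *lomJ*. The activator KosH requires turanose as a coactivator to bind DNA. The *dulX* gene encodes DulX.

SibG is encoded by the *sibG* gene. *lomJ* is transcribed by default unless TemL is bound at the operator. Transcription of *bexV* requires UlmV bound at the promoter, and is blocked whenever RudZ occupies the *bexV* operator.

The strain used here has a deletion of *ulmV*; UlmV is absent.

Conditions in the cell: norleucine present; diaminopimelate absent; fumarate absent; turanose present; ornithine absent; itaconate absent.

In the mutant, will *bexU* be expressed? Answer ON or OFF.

Fumarate is absent, so SovX is inactive.
Required activator SovX is absent, so *sibG* is not transcribed.
So SibG is not produced.
Ornithine is absent, so GorK is inactive.
Required activator GorK is absent, so *zorQ* is not transcribed.
So ZorQ is not produced.
With no repressor bound, *torU* is transcribed.
So TorU is produced and active.
With repressor TorU bound, *oxaQ* is not transcribed.
So OxaQ is not produced.
Norleucine is present, so JovC is active.
Diaminopimelate is absent, so RudZ is inactive.
UlmV is non-functional in this strain, so it has no effect.
Required activator UlmV is absent, so *bexV* is not transcribed.
So BexV is not produced.
No repressor is bound and JovC is active, so *temL* is transcribed.
So TemL is produced and active.
With repressor TemL bound, *lomJ* is not transcribed.
So LomJ is not produced.
Turanose is present, so KosH is active.
No repressor is bound and KosH is active, so *purL* is transcribed.
So PurL is produced and active.
With repressor PurL bound, *dulX* is not transcribed.
So DulX is not produced.
No activator is available at the *bexU* promoter, so *bexU* is not transcribed.

OFF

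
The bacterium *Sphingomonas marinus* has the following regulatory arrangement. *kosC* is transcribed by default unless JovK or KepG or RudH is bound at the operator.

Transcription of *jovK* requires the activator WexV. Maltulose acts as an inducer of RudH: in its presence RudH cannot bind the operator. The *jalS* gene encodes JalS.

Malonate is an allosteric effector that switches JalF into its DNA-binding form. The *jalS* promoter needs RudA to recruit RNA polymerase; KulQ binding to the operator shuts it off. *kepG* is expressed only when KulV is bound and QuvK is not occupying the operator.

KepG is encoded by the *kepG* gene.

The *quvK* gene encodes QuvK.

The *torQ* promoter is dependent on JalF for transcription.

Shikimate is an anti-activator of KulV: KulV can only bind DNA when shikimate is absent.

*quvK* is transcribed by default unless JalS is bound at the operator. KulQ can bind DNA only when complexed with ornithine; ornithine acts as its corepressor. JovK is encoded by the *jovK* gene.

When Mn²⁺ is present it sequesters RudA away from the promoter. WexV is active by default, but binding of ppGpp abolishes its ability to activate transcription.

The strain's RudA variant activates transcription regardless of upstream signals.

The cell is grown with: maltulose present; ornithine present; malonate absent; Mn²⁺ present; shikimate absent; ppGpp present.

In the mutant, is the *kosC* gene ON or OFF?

ON

ppGpp is present, so WexV is inactive.
Required activator WexV is absent, so *jovK* is not transcribed.
So JovK is not produced.
Ornithine is present, so KulQ is active.
RudA is constitutively active in this strain.
With repressor KulQ bound, *jalS* is not transcribed.
So JalS is not produced.
With no repressor bound, *quvK* is transcribed.
So QuvK is produced and active.
Shikimate is absent, so KulV is active.
With repressor QuvK bound, *kepG* is not transcribed.
So KepG is not produced.
Maltulose is present, so RudH is inactive.
With no repressor bound, *kosC* is transcribed.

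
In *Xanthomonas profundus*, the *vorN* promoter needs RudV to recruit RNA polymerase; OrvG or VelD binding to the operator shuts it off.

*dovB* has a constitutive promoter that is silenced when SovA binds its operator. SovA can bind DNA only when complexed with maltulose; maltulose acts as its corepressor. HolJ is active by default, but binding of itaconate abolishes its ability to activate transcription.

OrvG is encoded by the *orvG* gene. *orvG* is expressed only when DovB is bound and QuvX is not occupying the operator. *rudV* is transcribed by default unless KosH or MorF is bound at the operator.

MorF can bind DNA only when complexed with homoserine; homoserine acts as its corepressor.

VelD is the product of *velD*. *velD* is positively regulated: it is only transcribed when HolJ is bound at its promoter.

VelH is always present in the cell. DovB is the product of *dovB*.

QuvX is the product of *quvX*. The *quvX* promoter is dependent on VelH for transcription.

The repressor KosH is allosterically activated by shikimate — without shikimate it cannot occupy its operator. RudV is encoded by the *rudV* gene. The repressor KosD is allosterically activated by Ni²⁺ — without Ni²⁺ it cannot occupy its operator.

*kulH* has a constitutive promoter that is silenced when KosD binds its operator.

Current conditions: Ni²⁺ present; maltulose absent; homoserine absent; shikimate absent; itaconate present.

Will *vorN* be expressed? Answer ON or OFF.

ON

VelH is produced constitutively and is active.
No repressor is bound and VelH is active, so *quvX* is transcribed.
So QuvX is produced and active.
Maltulose is absent, so SovA is inactive.
With no repressor bound, *dovB* is transcribed.
So DovB is produced and active.
With repressor QuvX bound, *orvG* is not transcribed.
So OrvG is not produced.
Shikimate is absent, so KosH is inactive.
Homoserine is absent, so MorF is inactive.
With no repressor bound, *rudV* is transcribed.
So RudV is produced and active.
Itaconate is present, so HolJ is inactive.
Required activator HolJ is absent, so *velD* is not transcribed.
So VelD is not produced.
No repressor is bound and RudV is active, so *vorN* is transcribed.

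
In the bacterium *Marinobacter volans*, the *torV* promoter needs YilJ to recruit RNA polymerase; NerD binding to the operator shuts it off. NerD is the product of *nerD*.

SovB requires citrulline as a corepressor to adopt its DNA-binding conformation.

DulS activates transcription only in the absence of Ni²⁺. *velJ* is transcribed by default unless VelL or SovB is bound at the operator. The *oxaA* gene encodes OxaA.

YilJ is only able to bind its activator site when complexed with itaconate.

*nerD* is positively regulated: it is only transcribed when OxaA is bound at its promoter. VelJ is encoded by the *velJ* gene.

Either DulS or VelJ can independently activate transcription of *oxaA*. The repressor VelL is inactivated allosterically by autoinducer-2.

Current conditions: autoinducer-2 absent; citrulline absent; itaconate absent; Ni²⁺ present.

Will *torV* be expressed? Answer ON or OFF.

Ni²⁺ is present, so DulS is inactive.
Autoinducer-2 is absent, so VelL is active.
Citrulline is absent, so SovB is inactive.
With repressor VelL bound, *velJ* is not transcribed.
So VelJ is not produced.
No activator is available at the *oxaA* promoter, so *oxaA* is not transcribed.
So OxaA is not produced.
Required activator OxaA is absent, so *nerD* is not transcribed.
So NerD is not produced.
Itaconate is absent, so YilJ is inactive.
Required activator YilJ is absent, so *torV* is not transcribed.

OFF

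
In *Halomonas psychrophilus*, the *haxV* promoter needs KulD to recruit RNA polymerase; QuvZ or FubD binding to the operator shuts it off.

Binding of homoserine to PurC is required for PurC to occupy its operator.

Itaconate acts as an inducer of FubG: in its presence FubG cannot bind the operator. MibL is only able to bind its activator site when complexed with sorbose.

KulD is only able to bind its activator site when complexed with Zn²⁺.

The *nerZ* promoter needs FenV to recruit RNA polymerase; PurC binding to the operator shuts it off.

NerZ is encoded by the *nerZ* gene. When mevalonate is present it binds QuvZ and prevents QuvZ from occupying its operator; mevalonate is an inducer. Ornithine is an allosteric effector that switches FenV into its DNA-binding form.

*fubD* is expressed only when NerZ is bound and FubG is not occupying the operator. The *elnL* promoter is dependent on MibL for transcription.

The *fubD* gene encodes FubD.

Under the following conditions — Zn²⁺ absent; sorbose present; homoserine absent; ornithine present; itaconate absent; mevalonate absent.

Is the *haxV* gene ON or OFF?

OFF

Mevalonate is absent, so QuvZ is active.
Itaconate is absent, so FubG is active.
Homoserine is absent, so PurC is inactive.
Ornithine is present, so FenV is active.
No repressor is bound and FenV is active, so *nerZ* is transcribed.
So NerZ is produced and active.
With repressor FubG bound, *fubD* is not transcribed.
So FubD is not produced.
Zn²⁺ is absent, so KulD is inactive.
With repressor QuvZ bound, *haxV* is not transcribed.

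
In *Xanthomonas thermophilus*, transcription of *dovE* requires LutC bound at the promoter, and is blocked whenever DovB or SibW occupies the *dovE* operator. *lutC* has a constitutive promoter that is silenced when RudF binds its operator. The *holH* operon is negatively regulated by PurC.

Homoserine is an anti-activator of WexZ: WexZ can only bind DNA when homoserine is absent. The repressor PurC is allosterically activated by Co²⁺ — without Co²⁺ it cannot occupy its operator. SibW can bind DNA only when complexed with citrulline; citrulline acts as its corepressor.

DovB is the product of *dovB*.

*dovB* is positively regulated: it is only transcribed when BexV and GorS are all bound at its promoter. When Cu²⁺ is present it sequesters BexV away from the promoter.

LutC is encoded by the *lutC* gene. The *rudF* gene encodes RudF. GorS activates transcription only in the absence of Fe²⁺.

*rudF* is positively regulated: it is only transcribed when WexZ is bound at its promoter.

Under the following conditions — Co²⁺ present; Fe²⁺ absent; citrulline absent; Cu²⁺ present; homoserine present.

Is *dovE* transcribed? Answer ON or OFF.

ON

Cu²⁺ is present, so BexV is inactive.
Fe²⁺ is absent, so GorS is active.
Required activator BexV is absent, so *dovB* is not transcribed.
So DovB is not produced.
Citrulline is absent, so SibW is inactive.
Homoserine is present, so WexZ is inactive.
Required activator WexZ is absent, so *rudF* is not transcribed.
So RudF is not produced.
With no repressor bound, *lutC* is transcribed.
So LutC is produced and active.
No repressor is bound and LutC is active, so *dovE* is transcribed.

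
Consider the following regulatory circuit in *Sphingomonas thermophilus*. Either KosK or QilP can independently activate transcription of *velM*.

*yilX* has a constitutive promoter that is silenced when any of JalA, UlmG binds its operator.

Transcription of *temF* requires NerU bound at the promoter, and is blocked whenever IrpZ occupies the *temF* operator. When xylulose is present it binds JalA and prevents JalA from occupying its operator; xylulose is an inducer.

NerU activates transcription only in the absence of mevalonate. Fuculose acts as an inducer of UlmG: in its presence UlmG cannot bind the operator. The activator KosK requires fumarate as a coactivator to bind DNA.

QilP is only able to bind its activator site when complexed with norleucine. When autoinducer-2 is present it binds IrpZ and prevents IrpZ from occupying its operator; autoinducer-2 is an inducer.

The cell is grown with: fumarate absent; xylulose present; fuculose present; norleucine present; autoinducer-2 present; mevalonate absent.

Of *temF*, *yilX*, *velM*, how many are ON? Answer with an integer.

Autoinducer-2 is present, so IrpZ is inactive.
Mevalonate is absent, so NerU is active.
No repressor is bound and NerU is active, so *temF* is transcribed.
→ *temF* is ON.
Xylulose is present, so JalA is inactive.
Fuculose is present, so UlmG is inactive.
With no repressor bound, *yilX* is transcribed.
→ *yilX* is ON.
Fumarate is absent, so KosK is inactive.
Norleucine is present, so QilP is active.
Activator QilP is present, so *velM* is transcribed.
→ *velM* is ON.
3 of the 3 genes are transcribed.

3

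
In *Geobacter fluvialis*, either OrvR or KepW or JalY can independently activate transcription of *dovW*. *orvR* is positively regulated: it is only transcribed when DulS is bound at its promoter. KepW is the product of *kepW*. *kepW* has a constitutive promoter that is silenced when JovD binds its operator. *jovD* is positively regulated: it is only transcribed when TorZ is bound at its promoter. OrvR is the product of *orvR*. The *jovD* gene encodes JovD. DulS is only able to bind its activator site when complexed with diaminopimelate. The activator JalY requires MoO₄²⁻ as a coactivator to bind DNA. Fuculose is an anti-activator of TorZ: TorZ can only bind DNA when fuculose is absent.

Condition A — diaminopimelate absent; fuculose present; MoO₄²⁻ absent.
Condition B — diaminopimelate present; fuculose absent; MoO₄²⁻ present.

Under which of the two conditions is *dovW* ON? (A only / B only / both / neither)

Condition A:
Diaminopimelate is absent, so DulS is inactive.
Required activator DulS is absent, so *orvR* is not transcribed.
So OrvR is not produced.
Fuculose is present, so TorZ is inactive.
Required activator TorZ is absent, so *jovD* is not transcribed.
So JovD is not produced.
With no repressor bound, *kepW* is transcribed.
So KepW is produced and active.
MoO₄²⁻ is absent, so JalY is inactive.
Activator KepW is present, so *dovW* is transcribed.
→ *dovW* is ON in A.
Condition B:
Diaminopimelate is present, so DulS is active.
No repressor is bound and DulS is active, so *orvR* is transcribed.
So OrvR is produced and active.
Fuculose is absent, so TorZ is active.
No repressor is bound and TorZ is active, so *jovD* is transcribed.
So JovD is produced and active.
With repressor JovD bound, *kepW* is not transcribed.
So KepW is not produced.
MoO₄²⁻ is present, so JalY is active.
Activator OrvR is present, so *dovW* is transcribed.
→ *dovW* is ON in B.

both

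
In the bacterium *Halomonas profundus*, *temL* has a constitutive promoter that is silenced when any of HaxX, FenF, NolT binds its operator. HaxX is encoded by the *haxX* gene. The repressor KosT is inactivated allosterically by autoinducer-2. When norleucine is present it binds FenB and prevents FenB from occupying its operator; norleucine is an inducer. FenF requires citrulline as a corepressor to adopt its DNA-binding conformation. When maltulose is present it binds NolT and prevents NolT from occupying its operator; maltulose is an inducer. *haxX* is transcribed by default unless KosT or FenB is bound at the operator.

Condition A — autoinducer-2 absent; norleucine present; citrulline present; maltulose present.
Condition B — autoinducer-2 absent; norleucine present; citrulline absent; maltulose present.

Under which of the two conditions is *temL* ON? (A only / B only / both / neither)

B only

Condition A:
Autoinducer-2 is absent, so KosT is active.
Norleucine is present, so FenB is inactive.
With repressor KosT bound, *haxX* is not transcribed.
So HaxX is not produced.
Citrulline is present, so FenF is active.
Maltulose is present, so NolT is inactive.
With repressor FenF bound, *temL* is not transcribed.
→ *temL* is OFF in A.
Condition B:
Autoinducer-2 is absent, so KosT is active.
Norleucine is present, so FenB is inactive.
With repressor KosT bound, *haxX* is not transcribed.
So HaxX is not produced.
Citrulline is absent, so FenF is inactive.
Maltulose is present, so NolT is inactive.
With no repressor bound, *temL* is transcribed.
→ *temL* is ON in B.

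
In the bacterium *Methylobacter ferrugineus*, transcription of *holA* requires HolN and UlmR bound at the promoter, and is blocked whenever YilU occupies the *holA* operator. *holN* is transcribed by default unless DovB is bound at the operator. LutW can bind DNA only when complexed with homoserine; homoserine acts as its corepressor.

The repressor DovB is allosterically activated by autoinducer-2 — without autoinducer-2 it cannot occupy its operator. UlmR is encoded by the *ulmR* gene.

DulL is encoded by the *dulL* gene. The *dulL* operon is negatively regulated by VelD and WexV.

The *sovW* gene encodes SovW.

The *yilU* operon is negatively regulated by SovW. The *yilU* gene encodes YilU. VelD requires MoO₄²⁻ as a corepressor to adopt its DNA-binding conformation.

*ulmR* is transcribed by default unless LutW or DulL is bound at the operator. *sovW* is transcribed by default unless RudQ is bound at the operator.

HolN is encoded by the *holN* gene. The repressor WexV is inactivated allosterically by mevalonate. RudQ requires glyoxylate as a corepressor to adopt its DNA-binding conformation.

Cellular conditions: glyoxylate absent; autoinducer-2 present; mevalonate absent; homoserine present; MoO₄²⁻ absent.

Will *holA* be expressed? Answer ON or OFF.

Glyoxylate is absent, so RudQ is inactive.
With no repressor bound, *sovW* is transcribed.
So SovW is produced and active.
With repressor SovW bound, *yilU* is not transcribed.
So YilU is not produced.
Autoinducer-2 is present, so DovB is active.
With repressor DovB bound, *holN* is not transcribed.
So HolN is not produced.
Homoserine is present, so LutW is active.
MoO₄²⁻ is absent, so VelD is inactive.
Mevalonate is absent, so WexV is active.
With repressor WexV bound, *dulL* is not transcribed.
So DulL is not produced.
With repressor LutW bound, *ulmR* is not transcribed.
So UlmR is not produced.
Required activator HolN is absent, so *holA* is not transcribed.

OFF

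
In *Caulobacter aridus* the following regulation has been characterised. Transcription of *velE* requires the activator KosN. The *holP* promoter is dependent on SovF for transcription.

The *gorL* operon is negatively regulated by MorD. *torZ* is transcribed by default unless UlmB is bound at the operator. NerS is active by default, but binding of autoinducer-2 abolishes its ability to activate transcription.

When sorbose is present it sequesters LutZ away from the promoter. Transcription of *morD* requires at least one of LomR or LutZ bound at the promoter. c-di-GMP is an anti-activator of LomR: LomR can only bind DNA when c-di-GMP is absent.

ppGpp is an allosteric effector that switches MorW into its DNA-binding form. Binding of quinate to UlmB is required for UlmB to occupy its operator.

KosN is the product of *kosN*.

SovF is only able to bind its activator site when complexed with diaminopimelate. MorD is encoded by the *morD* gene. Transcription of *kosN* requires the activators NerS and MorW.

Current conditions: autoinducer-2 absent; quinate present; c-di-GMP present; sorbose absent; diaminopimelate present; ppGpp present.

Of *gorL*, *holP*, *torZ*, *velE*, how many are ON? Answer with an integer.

c-di-GMP is present, so LomR is inactive.
Sorbose is absent, so LutZ is active.
Activator LutZ is present, so *morD* is transcribed.
So MorD is produced and active.
With repressor MorD bound, *gorL* is not transcribed.
→ *gorL* is OFF.
Diaminopimelate is present, so SovF is active.
No repressor is bound and SovF is active, so *holP* is transcribed.
→ *holP* is ON.
Quinate is present, so UlmB is active.
With repressor UlmB bound, *torZ* is not transcribed.
→ *torZ* is OFF.
Autoinducer-2 is absent, so NerS is active.
ppGpp is present, so MorW is active.
No repressor is bound and NerS and MorW are active, so *kosN* is transcribed.
So KosN is produced and active.
No repressor is bound and KosN is active, so *velE* is transcribed.
→ *velE* is ON.
2 of the 4 genes are transcribed.

2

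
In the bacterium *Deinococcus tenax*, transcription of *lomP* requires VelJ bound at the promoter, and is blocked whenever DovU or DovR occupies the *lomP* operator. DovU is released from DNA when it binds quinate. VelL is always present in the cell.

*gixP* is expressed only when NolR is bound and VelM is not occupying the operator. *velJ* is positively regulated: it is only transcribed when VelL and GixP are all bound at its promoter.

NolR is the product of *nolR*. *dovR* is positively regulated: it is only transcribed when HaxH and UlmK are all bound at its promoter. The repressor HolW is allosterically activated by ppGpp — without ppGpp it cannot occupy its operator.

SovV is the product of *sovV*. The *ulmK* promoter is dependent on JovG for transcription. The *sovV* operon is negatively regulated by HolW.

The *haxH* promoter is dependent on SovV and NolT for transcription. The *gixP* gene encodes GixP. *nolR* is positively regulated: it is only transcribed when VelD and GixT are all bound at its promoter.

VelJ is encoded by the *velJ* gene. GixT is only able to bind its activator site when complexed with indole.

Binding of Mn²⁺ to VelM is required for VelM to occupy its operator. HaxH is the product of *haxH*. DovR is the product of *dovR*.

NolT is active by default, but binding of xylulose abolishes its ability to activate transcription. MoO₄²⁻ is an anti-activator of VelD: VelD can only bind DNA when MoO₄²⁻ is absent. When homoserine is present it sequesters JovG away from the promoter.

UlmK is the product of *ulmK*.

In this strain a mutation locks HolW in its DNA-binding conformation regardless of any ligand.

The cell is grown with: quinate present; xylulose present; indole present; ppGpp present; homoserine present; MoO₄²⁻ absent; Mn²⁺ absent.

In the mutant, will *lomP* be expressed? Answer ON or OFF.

Quinate is present, so DovU is inactive.
VelL is produced constitutively and is active.
MoO₄²⁻ is absent, so VelD is active.
Indole is present, so GixT is active.
No repressor is bound and VelD and GixT are active, so *nolR* is transcribed.
So NolR is produced and active.
Mn²⁺ is absent, so VelM is inactive.
No repressor is bound and NolR is active, so *gixP* is transcribed.
So GixP is produced and active.
No repressor is bound and VelL and GixP are active, so *velJ* is transcribed.
So VelJ is produced and active.
HolW is constitutively active in this strain.
With repressor HolW bound, *sovV* is not transcribed.
So SovV is not produced.
Xylulose is present, so NolT is inactive.
Required activator SovV is absent, so *haxH* is not transcribed.
So HaxH is not produced.
Homoserine is present, so JovG is inactive.
Required activator JovG is absent, so *ulmK* is not transcribed.
So UlmK is not produced.
Required activator HaxH is absent, so *dovR* is not transcribed.
So DovR is not produced.
No repressor is bound and VelJ is active, so *lomP* is transcribed.

ON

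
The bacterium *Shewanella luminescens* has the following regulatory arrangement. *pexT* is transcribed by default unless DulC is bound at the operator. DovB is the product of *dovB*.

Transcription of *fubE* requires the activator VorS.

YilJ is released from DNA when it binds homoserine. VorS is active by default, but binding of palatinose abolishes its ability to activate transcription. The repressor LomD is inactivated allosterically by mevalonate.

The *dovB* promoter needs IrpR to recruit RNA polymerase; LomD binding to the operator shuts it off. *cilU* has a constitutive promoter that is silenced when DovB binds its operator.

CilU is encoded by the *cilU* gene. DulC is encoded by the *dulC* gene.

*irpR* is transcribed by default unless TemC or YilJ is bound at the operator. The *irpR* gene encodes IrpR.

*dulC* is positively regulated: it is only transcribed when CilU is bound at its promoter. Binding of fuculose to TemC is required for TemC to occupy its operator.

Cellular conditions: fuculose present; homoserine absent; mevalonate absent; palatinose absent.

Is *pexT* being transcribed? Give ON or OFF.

Fuculose is present, so TemC is active.
Homoserine is absent, so YilJ is active.
With repressor TemC bound, *irpR* is not transcribed.
So IrpR is not produced.
Mevalonate is absent, so LomD is active.
With repressor LomD bound, *dovB* is not transcribed.
So DovB is not produced.
With no repressor bound, *cilU* is transcribed.
So CilU is produced and active.
No repressor is bound and CilU is active, so *dulC* is transcribed.
So DulC is produced and active.
With repressor DulC bound, *pexT* is not transcribed.

OFF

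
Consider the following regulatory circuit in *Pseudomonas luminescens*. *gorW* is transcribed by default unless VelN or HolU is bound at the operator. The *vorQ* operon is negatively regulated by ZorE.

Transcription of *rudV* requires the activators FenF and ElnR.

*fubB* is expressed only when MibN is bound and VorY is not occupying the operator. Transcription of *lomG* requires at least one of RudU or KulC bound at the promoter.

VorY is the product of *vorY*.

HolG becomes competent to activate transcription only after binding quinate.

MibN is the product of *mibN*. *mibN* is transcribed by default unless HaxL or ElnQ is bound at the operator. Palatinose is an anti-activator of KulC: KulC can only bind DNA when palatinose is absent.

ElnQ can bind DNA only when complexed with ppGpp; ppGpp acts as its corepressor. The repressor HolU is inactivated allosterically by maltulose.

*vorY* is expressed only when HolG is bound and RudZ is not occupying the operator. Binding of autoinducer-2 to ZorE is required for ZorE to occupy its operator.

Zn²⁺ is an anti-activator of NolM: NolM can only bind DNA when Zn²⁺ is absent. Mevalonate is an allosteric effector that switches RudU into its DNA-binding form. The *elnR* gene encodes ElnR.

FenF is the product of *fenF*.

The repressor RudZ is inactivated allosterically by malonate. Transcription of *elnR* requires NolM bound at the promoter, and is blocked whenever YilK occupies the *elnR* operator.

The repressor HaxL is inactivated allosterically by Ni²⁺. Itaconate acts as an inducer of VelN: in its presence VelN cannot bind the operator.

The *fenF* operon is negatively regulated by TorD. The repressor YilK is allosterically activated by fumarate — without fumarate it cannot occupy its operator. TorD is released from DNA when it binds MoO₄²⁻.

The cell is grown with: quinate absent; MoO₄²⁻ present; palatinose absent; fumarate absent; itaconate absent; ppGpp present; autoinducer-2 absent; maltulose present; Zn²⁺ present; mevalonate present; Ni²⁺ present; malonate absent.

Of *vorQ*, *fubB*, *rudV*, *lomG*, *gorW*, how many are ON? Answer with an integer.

Autoinducer-2 is absent, so ZorE is inactive.
With no repressor bound, *vorQ* is transcribed.
→ *vorQ* is ON.
Ni²⁺ is present, so HaxL is inactive.
ppGpp is present, so ElnQ is active.
With repressor ElnQ bound, *mibN* is not transcribed.
So MibN is not produced.
Quinate is absent, so HolG is inactive.
Malonate is absent, so RudZ is active.
With repressor RudZ bound, *vorY* is not transcribed.
So VorY is not produced.
Required activator MibN is absent, so *fubB* is not transcribed.
→ *fubB* is OFF.
MoO₄²⁻ is present, so TorD is inactive.
With no repressor bound, *fenF* is transcribed.
So FenF is produced and active.
Zn²⁺ is present, so NolM is inactive.
Fumarate is absent, so YilK is inactive.
Required activator NolM is absent, so *elnR* is not transcribed.
So ElnR is not produced.
Required activator ElnR is absent, so *rudV* is not transcribed.
→ *rudV* is OFF.
Mevalonate is present, so RudU is active.
Palatinose is absent, so KulC is active.
Activator RudU is present, so *lomG* is transcribed.
→ *lomG* is ON.
Itaconate is absent, so VelN is active.
Maltulose is present, so HolU is inactive.
With repressor VelN bound, *gorW* is not transcribed.
→ *gorW* is OFF.
2 of the 5 genes are transcribed.

2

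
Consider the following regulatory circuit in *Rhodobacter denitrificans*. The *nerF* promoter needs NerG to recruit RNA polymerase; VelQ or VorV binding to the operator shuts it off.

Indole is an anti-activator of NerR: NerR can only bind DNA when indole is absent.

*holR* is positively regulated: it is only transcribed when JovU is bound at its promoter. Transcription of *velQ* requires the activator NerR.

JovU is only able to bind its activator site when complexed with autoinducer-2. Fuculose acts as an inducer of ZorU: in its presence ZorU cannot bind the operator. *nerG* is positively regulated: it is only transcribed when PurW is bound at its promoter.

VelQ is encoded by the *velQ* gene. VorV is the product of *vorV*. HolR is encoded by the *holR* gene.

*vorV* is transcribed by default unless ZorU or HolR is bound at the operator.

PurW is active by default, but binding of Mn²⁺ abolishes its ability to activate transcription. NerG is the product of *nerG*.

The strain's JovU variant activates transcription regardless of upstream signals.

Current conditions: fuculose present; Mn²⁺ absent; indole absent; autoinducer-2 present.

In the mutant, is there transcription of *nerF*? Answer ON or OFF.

Indole is absent, so NerR is active.
No repressor is bound and NerR is active, so *velQ* is transcribed.
So VelQ is produced and active.
Fuculose is present, so ZorU is inactive.
JovU is constitutively active in this strain.
No repressor is bound and JovU is active, so *holR* is transcribed.
So HolR is produced and active.
With repressor HolR bound, *vorV* is not transcribed.
So VorV is not produced.
Mn²⁺ is absent, so PurW is active.
No repressor is bound and PurW is active, so *nerG* is transcribed.
So NerG is produced and active.
With repressor VelQ bound, *nerF* is not transcribed.

OFF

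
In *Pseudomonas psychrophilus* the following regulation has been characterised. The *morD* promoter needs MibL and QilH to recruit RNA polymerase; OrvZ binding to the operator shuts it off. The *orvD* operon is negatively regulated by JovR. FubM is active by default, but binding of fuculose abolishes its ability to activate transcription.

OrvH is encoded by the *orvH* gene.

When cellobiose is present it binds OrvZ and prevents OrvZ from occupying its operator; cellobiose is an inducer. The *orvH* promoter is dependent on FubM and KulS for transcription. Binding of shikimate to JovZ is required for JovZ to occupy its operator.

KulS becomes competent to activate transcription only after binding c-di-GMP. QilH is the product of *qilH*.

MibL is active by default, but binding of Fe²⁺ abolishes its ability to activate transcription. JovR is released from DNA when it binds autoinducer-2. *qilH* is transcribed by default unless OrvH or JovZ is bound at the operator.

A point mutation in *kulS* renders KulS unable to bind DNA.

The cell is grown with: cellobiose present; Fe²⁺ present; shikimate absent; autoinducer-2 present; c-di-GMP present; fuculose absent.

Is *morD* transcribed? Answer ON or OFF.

Fe²⁺ is present, so MibL is inactive.
Cellobiose is present, so OrvZ is inactive.
Fuculose is absent, so FubM is active.
KulS is non-functional in this strain, so it has no effect.
Required activator KulS is absent, so *orvH* is not transcribed.
So OrvH is not produced.
Shikimate is absent, so JovZ is inactive.
With no repressor bound, *qilH* is transcribed.
So QilH is produced and active.
Required activator MibL is absent, so *morD* is not transcribed.

OFF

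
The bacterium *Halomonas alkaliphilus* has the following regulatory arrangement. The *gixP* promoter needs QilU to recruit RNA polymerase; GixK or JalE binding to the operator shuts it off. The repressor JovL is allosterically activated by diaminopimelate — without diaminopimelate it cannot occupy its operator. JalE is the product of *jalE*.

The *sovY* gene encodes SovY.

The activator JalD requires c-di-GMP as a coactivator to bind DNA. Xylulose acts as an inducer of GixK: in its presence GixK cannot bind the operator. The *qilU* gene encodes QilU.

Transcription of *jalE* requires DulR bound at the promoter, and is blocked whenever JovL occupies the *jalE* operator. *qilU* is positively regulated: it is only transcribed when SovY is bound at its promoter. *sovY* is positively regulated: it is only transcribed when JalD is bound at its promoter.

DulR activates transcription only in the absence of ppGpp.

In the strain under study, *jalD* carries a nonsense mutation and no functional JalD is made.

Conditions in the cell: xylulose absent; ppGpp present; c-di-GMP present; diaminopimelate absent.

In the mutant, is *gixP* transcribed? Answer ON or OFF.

Xylulose is absent, so GixK is active.
ppGpp is present, so DulR is inactive.
Diaminopimelate is absent, so JovL is inactive.
Required activator DulR is absent, so *jalE* is not transcribed.
So JalE is not produced.
JalD is non-functional in this strain, so it has no effect.
Required activator JalD is absent, so *sovY* is not transcribed.
So SovY is not produced.
Required activator SovY is absent, so *qilU* is not transcribed.
So QilU is not produced.
With repressor GixK bound, *gixP* is not transcribed.

OFF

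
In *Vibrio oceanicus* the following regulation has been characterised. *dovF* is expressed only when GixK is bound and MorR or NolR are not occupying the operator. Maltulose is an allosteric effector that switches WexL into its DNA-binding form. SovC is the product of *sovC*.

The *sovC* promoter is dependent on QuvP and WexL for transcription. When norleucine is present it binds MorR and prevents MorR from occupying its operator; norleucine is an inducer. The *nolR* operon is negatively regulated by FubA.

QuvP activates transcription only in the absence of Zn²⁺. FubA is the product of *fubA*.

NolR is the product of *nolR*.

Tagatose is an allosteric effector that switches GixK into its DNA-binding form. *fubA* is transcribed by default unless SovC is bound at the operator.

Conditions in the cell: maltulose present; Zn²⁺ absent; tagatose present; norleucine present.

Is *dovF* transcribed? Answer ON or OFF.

Tagatose is present, so GixK is active.
Norleucine is present, so MorR is inactive.
Zn²⁺ is absent, so QuvP is active.
Maltulose is present, so WexL is active.
No repressor is bound and QuvP and WexL are active, so *sovC* is transcribed.
So SovC is produced and active.
With repressor SovC bound, *fubA* is not transcribed.
So FubA is not produced.
With no repressor bound, *nolR* is transcribed.
So NolR is produced and active.
With repressor NolR bound, *dovF* is not transcribed.

OFF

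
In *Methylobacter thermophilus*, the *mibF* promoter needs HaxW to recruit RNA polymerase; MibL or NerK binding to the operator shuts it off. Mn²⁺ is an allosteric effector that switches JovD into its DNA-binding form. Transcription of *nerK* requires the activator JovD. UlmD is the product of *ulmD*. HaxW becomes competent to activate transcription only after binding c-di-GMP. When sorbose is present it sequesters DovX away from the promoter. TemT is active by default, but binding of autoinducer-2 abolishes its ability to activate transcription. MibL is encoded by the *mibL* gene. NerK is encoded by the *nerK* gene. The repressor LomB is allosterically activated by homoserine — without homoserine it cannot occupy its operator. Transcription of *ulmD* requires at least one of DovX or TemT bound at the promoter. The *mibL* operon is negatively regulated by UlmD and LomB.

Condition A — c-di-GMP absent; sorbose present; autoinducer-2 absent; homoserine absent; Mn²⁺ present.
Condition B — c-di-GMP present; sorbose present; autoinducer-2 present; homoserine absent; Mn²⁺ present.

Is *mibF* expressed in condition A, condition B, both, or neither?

Condition A:
c-di-GMP is absent, so HaxW is inactive.
Sorbose is present, so DovX is inactive.
Autoinducer-2 is absent, so TemT is active.
Activator TemT is present, so *ulmD* is transcribed.
So UlmD is produced and active.
Homoserine is absent, so LomB is inactive.
With repressor UlmD bound, *mibL* is not transcribed.
So MibL is not produced.
Mn²⁺ is present, so JovD is active.
No repressor is bound and JovD is active, so *nerK* is transcribed.
So NerK is produced and active.
With repressor NerK bound, *mibF* is not transcribed.
→ *mibF* is OFF in A.
Condition B:
c-di-GMP is present, so HaxW is active.
Sorbose is present, so DovX is inactive.
Autoinducer-2 is present, so TemT is inactive.
No activator is available at the *ulmD* promoter, so *ulmD* is not transcribed.
So UlmD is not produced.
Homoserine is absent, so LomB is inactive.
With no repressor bound, *mibL* is transcribed.
So MibL is produced and active.
Mn²⁺ is present, so JovD is active.
No repressor is bound and JovD is active, so *nerK* is transcribed.
So NerK is produced and active.
With repressor MibL bound, *mibF* is not transcribed.
→ *mibF* is OFF in B.

neither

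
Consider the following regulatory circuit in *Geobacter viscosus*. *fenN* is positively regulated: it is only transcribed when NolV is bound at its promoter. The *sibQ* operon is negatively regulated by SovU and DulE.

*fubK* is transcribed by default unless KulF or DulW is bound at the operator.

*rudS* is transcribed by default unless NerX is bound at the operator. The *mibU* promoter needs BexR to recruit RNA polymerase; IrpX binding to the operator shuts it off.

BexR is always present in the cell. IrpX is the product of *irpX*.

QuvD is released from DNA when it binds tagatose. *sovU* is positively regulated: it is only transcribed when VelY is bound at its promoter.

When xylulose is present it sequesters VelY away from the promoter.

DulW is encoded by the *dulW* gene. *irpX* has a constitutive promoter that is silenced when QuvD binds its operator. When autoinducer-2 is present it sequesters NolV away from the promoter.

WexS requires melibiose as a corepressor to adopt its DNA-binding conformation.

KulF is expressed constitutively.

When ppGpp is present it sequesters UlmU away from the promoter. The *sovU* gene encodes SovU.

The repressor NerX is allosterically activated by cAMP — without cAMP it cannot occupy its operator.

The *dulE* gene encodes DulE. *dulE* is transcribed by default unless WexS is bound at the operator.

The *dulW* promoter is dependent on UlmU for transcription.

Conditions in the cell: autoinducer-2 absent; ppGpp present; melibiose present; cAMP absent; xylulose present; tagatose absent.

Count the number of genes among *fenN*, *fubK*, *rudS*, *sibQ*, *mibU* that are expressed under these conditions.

4

Autoinducer-2 is absent, so NolV is active.
No repressor is bound and NolV is active, so *fenN* is transcribed.
→ *fenN* is ON.
KulF is produced constitutively and is active.
ppGpp is present, so UlmU is inactive.
Required activator UlmU is absent, so *dulW* is not transcribed.
So DulW is not produced.
With repressor KulF bound, *fubK* is not transcribed.
→ *fubK* is OFF.
cAMP is absent, so NerX is inactive.
With no repressor bound, *rudS* is transcribed.
→ *rudS* is ON.
Xylulose is present, so VelY is inactive.
Required activator VelY is absent, so *sovU* is not transcribed.
So SovU is not produced.
Melibiose is present, so WexS is active.
With repressor WexS bound, *dulE* is not transcribed.
So DulE is not produced.
With no repressor bound, *sibQ* is transcribed.
→ *sibQ* is ON.
BexR is produced constitutively and is active.
Tagatose is absent, so QuvD is active.
With repressor QuvD bound, *irpX* is not transcribed.
So IrpX is not produced.
No repressor is bound and BexR is active, so *mibU* is transcribed.
→ *mibU* is ON.
4 of the 5 genes are transcribed.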